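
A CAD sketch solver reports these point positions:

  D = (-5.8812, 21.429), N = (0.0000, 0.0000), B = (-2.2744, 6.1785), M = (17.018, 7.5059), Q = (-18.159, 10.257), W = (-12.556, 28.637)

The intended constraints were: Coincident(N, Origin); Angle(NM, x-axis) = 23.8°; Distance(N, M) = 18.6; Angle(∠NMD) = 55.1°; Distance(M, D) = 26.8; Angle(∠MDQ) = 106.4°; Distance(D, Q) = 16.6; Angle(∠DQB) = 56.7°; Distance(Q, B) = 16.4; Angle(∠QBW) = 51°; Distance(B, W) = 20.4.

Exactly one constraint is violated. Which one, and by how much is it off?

Distance(B, W) = 20.4 — off by 4.30.

N = (0.00, 0.00) ✓; NM at 23.80° ✓; |NM| = 18.60 ✓; ∠NMD = 55.10° ✓; |MD| = 26.80 ✓; ∠MDQ = 106.4° ✓; |DQ| = 16.60 ✓; ∠DQB = 56.70° ✓; |QB| = 16.40 ✓; ∠QBW = 51.00° ✓; |BW| = 24.70 ✗.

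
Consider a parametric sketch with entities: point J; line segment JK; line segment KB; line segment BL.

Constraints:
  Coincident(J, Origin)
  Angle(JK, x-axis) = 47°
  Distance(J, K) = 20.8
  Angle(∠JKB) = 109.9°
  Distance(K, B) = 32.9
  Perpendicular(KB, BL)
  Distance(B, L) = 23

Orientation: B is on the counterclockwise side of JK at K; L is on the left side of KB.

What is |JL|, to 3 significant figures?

40.1

∠JKB = 109.9°, so KB runs at 47.0° + (180° − 109.9°) = 117° from the x-axis; with |KB| = 32.9, B = K + 32.9·(cos 117°, sin 117°) = (-0.802, 44.5). KB ⟂ BL; with |BL| = 23.0 on the left of KB, L = B + 23.0·(-0.890, -0.456) = (-21.3, 34.0). Then |JL| = |L − J| = 40.1.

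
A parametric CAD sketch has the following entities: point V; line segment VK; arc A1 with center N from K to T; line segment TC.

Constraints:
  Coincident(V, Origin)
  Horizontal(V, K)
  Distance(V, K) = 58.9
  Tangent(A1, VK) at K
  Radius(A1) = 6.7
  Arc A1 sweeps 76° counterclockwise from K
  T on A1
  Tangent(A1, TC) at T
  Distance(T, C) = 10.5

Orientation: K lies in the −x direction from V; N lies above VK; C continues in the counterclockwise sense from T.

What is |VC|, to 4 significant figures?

52.14

V is at the origin; V and K share the same y with |VK| = 58.9 and K on the −x side, so K = (-58.90, 0.000). Tangency of A1 to VK means the radius NK is perpendicular to VK, so N = K + (0, 6.7) = (-58.90, 6.700). On A1, K sits at bearing -90° from N; a 76° counterclockwise sweep puts T at bearing -14°, so T = N + 6.7·(cos -14°, sin -14°) = (-52.40, 5.079). Since A1 is tangent to TC there, NT ⟂ TC, so TC runs along (−sin -14°, cos -14°); with |TC| = 10.5, C = (-49.86, 15.27). Then |VC| = |C − V| = 52.14.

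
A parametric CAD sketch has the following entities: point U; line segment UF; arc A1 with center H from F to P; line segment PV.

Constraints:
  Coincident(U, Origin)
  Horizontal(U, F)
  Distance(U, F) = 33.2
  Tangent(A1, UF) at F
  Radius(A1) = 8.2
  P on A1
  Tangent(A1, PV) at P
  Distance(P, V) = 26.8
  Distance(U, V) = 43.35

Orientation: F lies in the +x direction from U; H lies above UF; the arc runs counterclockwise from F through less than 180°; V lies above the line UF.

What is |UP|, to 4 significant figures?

42.03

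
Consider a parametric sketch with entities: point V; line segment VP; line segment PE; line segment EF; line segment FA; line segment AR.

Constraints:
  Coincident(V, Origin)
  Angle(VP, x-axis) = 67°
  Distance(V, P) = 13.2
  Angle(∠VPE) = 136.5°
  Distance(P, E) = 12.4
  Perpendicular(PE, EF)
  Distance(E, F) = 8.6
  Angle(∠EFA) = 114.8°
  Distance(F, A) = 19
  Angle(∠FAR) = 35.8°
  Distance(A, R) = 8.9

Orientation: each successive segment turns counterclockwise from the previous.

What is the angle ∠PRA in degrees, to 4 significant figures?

153.7°

V is at the origin; VP runs at 67.0° with length 13.2, so P = (5.158, 12.15). ∠VPE = 136.5° gives PE at 110.5° from the x-axis; with |PE| = 12.4, E = (0.8151, 23.77). PE is perpendicular to EF, so EF runs at -159.5°; with |EF| = 8.6, F = (-7.240, 20.75). ∠EFA = 114.8° gives FA at -94.30° from the x-axis; with |FA| = 19.0, A = (-8.665, 1.807). ∠FAR = 35.8° gives AR at 49.90° from the x-axis; with |AR| = 8.9, R = (-2.932, 8.615). Then cos ∠PRA = RP·RA / (|RP||RA|), giving 153.7°.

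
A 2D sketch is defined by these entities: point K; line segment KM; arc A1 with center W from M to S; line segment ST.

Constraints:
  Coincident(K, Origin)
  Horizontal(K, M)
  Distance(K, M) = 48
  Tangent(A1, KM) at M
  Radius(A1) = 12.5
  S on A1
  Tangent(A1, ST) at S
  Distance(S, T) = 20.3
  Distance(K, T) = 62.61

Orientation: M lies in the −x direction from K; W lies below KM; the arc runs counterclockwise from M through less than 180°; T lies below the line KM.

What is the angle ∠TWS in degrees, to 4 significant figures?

58.38°

Checks: ∠(WM, MK) = 90.00° ✓; |WS| = 12.50 ✓; ∠(WS, ST) = 90.00° ✓; |ST| = 20.30 ✓; |KT| = 62.61 ✓.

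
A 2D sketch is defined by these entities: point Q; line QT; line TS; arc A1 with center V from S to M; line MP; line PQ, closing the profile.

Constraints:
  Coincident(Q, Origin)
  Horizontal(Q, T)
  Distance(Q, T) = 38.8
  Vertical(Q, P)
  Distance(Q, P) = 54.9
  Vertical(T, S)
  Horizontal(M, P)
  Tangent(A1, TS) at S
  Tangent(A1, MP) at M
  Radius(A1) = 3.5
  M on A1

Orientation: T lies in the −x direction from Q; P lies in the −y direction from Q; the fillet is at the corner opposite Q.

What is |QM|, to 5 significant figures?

65.269

Q is at the origin; QT is horizontal with |QT| = 38.8 and T on the −x side, so T = (-38.800, 0.0000). QP is vertical with |QP| = 54.9 and P on the −y side, so P = (0.0000, -54.900). The virtual corner opposite Q is at (-38.800, -54.900). A1 meets TS tangentially, so VS is at right angles to TS and the tangent condition forces VM to be normal to MP, with radius 3.5, so the center V sits 3.5 in from both sides at V = (-35.300, -51.400). That places the tangent points at S = (-38.800, -51.400) on TS and M = (-35.300, -54.900) on MP. Then |QM| = |M − Q| = 65.269.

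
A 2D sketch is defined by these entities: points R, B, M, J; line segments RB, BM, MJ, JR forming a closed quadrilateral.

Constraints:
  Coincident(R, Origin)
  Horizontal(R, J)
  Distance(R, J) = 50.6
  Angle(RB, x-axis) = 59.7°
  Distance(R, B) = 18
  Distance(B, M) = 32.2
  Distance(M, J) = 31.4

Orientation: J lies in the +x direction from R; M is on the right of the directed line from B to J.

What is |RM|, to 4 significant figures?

26.29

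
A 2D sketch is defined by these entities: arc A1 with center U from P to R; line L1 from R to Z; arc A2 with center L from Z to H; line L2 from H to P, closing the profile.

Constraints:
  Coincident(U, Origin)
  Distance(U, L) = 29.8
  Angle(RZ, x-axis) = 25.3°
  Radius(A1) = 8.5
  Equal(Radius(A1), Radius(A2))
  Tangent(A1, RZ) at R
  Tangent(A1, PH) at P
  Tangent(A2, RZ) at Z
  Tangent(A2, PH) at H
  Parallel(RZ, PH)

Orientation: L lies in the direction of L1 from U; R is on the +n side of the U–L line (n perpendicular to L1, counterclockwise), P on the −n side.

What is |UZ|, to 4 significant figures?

30.99

Tangency of A1 to both parallel lines with radius 8.5 puts R and P at U ± 8.5·n: R = (-3.633, 7.685), P = (3.633, -7.685). Equal radii place Z and H the same way about L: Z = L + 8.5·n = (23.31, 20.42), H = L − 8.5·n = (30.57, 5.051). Then |UZ| = |Z − U| = 30.99.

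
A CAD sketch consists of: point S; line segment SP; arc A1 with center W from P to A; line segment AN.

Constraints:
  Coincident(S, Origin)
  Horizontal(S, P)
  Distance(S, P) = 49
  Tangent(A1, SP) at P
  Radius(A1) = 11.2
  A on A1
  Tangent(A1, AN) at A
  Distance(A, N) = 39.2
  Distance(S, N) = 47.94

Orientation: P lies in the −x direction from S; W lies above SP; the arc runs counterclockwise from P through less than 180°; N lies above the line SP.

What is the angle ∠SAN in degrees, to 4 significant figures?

75.22°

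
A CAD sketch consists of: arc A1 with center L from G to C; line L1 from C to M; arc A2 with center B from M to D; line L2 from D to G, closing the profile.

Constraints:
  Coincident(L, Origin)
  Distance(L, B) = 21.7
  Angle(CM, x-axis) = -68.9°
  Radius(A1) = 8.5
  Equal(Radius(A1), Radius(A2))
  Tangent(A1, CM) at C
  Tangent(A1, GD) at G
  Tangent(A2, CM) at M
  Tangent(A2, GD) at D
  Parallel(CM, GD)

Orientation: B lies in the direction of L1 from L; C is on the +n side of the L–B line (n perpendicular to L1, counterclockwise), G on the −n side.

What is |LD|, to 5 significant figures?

23.305

Tangency of A1 to both parallel lines with radius 8.5 puts C and G at L ± 8.5·n: C = (7.9301, 3.0600), G = (-7.9301, -3.0600). Equal radii place M and D the same way about B: M = B + 8.5·n = (15.742, -17.185), D = B − 8.5·n = (-0.11817, -23.305). Then |LD| = |D − L| = 23.305.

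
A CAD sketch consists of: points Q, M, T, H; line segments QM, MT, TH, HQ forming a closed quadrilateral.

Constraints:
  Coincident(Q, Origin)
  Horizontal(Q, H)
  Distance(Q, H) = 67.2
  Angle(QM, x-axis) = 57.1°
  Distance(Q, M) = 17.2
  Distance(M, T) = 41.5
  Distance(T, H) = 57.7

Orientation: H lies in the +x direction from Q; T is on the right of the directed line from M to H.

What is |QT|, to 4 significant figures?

30.96

Q is at the origin; Q and H share the same y with |QH| = 67.2 and H in +x, so H = (67.2, 0). QM runs at 57.1° with |QM| = 17.2, so M = (9.343, 14.44). T is determined by |MT| = 41.5 and |TH| = 57.7 together: it lies at the intersection of circle(M, 41.5) and circle(H, 57.7). With |MH| = 59.63, the foot of the radical line on MH is 16.34 from M and the perpendicular offset is √(41.5² − 16.34²) = 38.15. Taking the right-of-MH solution: T = (15.96, -26.53).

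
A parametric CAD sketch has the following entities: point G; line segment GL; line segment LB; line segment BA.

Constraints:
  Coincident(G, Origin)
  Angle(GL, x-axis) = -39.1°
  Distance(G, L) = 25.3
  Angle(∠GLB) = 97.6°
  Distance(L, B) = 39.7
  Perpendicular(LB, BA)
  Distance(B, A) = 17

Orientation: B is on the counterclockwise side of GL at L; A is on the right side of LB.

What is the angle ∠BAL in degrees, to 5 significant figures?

66.819°

G is at the origin; GL runs at -39.1° with length 25.3, so L = 25.3·(cos -39.1°, sin -39.1°) = (19.634, -15.956). ∠GLB = 97.6°, so LB runs at -39.1° + (180° − 97.6°) = 43.300° from the x-axis; with |LB| = 39.7, B = L + 39.7·(cos 43.300°, sin 43.300°) = (48.527, 11.271). The perpendicularity gives BA at right angles to LB; with |BA| = 17.0 on the right of LB, A = B + 17.0·(0.68582, -0.72777) = (60.185, -1.1012). Then cos ∠BAL = AB·AL / (|AB||AL|), giving 66.819°.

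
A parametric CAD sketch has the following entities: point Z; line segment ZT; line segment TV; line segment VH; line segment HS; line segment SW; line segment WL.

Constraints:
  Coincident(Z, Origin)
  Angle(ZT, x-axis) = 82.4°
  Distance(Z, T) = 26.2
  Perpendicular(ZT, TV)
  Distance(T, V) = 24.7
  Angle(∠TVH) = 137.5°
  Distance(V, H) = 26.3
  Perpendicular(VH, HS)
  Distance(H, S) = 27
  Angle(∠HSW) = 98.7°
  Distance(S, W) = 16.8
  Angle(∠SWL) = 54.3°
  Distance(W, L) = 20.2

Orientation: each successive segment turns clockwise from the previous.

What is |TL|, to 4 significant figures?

37.43

∠HSW = 98.7° gives SW at 138.6° from the x-axis; with |SW| = 16.8, W = (11.50, -3.682). ∠SWL = 54.3° gives WL at 12.90° from the x-axis; with |WL| = 20.2, L = (31.19, 0.8272). Then |TL| = |L − T| = 37.43.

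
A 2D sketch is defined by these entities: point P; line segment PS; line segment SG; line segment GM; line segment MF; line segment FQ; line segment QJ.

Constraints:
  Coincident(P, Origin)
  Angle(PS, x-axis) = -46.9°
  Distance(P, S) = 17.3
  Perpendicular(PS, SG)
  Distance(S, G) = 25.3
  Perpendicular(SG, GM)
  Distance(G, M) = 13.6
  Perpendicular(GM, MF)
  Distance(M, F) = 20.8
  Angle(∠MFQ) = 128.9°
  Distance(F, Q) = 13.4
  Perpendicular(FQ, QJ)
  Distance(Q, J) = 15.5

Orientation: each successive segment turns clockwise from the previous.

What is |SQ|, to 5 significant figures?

5.0382

P is at the origin; PS runs at -46.9° with length 17.3, so S = (11.821, -12.632). PS is perpendicular to SG, so SG runs at -136.90°; with |SG| = 25.3, G = (-6.6525, -29.919). SG ⟂ GM, so GM runs at 133.10°; with |GM| = 13.6, M = (-15.945, -19.988). GM is perpendicular to MF, so MF runs at 43.100°; with |MF| = 20.8, F = (-0.75762, -5.7763). ∠MFQ = 128.9° gives FQ at -8.0000° from the x-axis; with |FQ| = 13.4, Q = (12.512, -7.6413). Then |SQ| = |Q − S| = 5.0382.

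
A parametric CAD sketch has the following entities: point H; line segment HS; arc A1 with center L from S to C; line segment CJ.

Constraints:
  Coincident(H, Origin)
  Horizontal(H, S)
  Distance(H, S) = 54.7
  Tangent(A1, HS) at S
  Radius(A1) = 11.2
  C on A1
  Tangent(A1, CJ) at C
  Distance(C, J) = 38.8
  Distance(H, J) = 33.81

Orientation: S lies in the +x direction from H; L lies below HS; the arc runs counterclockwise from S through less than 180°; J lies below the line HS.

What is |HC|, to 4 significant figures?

47.37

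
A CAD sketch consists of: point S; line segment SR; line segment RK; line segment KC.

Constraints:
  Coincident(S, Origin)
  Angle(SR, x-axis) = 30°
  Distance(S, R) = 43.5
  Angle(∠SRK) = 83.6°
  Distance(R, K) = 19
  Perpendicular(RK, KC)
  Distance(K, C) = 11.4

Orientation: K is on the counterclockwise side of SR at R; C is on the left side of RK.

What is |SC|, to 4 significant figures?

34.83

S is at the origin; SR runs at 30.0° with length 43.5, so R = 43.5·(cos 30.0°, sin 30.0°) = (37.67, 21.75). ∠SRK = 83.6°, so RK runs at 30.0° + (180° − 83.6°) = 126.4° from the x-axis; with |RK| = 19.0, K = R + 19.0·(cos 126.4°, sin 126.4°) = (26.40, 37.04). The perpendicularity gives KC at right angles to RK; with |KC| = 11.4 on the left of RK, C = K + 11.4·(-0.8049, -0.5934) = (17.22, 30.28). Then |SC| = |C − S| = 34.83.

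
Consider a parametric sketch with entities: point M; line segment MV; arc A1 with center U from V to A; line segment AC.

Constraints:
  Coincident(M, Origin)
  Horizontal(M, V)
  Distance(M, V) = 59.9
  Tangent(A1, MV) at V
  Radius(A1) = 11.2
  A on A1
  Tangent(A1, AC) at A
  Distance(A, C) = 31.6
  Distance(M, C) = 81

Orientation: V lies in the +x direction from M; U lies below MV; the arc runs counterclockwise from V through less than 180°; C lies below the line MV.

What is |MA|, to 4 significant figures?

53.52

Checks: M = (0.00, 0.00) ✓; ∠(UV, VM) = 90.00° ✓; |UV| = 11.20 ✓; |UA| = 11.20 ✓; ∠(UA, AC) = 90.00° ✓; |AC| = 31.60 ✓; |MC| = 81.00 ✓.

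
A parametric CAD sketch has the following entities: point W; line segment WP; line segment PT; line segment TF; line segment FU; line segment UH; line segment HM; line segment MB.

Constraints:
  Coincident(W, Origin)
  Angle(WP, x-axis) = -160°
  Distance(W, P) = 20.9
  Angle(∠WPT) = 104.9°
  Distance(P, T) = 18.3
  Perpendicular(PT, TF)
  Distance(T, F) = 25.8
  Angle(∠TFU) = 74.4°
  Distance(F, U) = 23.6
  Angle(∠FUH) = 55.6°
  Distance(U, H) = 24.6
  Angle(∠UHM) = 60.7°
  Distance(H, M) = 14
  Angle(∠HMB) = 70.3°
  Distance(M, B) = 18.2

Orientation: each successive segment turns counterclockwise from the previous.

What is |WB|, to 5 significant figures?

7.1658

W is at the origin; WP runs at -160.0° with length 20.9, so P = (-19.640, -7.1482). ∠WPT = 104.9° gives PT at -84.900° from the x-axis; with |PT| = 18.3, T = (-18.013, -25.376). PT ⟂ TF, so TF runs at 5.1000°; with |TF| = 25.8, F = (7.6850, -23.082). ∠TFU = 74.4° gives FU at 110.70° from the x-axis; with |FU| = 23.6, U = (-0.65696, -1.0058). ∠FUH = 55.6° gives UH at -124.90° from the x-axis; with |UH| = 24.6, H = (-14.732, -21.182). ∠UHM = 60.7° gives HM at -5.6000° from the x-axis; with |HM| = 14.0, M = (-0.79856, -22.548). ∠HMB = 70.3° gives MB at 104.10° from the x-axis; with |MB| = 18.2, B = (-5.2324, -4.8960). Then |WB| = |B − W| = 7.1658.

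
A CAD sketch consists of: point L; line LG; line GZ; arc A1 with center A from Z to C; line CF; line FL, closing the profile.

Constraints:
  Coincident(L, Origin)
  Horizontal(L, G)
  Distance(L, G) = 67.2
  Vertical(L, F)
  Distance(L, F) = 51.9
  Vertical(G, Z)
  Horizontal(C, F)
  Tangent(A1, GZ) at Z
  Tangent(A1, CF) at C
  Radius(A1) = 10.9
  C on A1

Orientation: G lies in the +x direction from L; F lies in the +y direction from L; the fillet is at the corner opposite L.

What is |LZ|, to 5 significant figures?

78.720

The virtual corner opposite L is at (67.200, 51.900). A1 meets GZ tangentially, so AZ is at right angles to GZ and A1 meets CF tangentially, so AC is at right angles to CF, with radius 10.9, so the center A sits 10.9 in from both sides at A = (56.300, 41.000). That places the tangent points at Z = (67.200, 41.000) on GZ and C = (56.300, 51.900) on CF. Then |LZ| = |Z − L| = 78.720.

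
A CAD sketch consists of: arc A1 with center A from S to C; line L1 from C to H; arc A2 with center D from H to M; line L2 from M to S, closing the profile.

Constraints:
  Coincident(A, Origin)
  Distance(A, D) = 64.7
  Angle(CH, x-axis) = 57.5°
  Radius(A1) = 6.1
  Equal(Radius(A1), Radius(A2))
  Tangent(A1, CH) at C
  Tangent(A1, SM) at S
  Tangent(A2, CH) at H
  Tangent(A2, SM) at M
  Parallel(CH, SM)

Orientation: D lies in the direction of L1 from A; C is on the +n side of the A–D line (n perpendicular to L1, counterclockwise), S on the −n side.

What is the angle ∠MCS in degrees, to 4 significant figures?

79.32°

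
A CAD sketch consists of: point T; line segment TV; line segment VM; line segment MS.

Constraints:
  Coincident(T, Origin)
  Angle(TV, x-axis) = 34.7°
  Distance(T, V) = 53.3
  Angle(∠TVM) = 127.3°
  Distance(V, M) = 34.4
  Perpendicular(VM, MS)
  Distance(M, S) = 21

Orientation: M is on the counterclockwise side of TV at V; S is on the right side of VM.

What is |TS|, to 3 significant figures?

92.0

∠TVM = 127.3°, so VM runs at 34.7° + (180° − 127.3°) = 87.4° from the x-axis; with |VM| = 34.4, M = V + 34.4·(cos 87.4°, sin 87.4°) = (45.4, 64.7). VM is perpendicular to MS; with |MS| = 21.0 on the right of VM, S = M + 21.0·(0.999, -0.0454) = (66.4, 63.8). Then |TS| = |S − T| = 92.0.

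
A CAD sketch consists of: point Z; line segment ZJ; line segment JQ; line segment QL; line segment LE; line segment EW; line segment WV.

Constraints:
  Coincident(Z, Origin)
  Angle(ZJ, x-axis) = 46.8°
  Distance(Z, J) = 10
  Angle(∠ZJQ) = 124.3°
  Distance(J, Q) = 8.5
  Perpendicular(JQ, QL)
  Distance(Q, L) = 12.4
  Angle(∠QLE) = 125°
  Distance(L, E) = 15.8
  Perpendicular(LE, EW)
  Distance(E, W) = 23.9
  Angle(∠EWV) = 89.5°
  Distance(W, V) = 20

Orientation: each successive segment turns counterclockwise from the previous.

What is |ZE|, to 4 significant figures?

13.26

Z is at the origin; ZJ runs at 46.8° with length 10.0, so J = (6.845, 7.290). ∠ZJQ = 124.3° gives JQ at 102.5° from the x-axis; with |JQ| = 8.5, Q = (5.006, 15.59). JQ is perpendicular to QL, so QL runs at -167.5°; with |QL| = 12.4, L = (-7.100, 12.90). ∠QLE = 125.0° gives LE at -112.5° from the x-axis; with |LE| = 15.8, E = (-13.15, -1.693). Then |ZE| = |E − Z| = 13.26.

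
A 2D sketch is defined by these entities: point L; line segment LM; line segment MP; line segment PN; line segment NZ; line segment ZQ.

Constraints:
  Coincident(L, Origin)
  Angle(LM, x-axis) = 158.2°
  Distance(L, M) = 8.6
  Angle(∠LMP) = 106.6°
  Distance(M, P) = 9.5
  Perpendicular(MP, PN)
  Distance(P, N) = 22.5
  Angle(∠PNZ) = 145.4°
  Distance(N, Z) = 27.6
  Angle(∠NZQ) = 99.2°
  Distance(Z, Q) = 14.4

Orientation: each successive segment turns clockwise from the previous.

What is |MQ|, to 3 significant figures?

43.5

L is at the origin; LM runs at 158.2° with length 8.6, so M = (-7.98, 3.19). ∠LMP = 106.6° gives MP at 84.8° from the x-axis; with |MP| = 9.5, P = (-7.12, 12.7). The perpendicularity gives PN at right angles to MP, so PN runs at -5.20°; with |PN| = 22.5, N = (15.3, 10.6). ∠PNZ = 145.4° gives NZ at -39.8° from the x-axis; with |NZ| = 27.6, Z = (36.5, -7.05). ∠NZQ = 99.2° gives ZQ at -121° from the x-axis; with |ZQ| = 14.4, Q = (29.2, -19.4). Then |MQ| = |Q − M| = 43.5.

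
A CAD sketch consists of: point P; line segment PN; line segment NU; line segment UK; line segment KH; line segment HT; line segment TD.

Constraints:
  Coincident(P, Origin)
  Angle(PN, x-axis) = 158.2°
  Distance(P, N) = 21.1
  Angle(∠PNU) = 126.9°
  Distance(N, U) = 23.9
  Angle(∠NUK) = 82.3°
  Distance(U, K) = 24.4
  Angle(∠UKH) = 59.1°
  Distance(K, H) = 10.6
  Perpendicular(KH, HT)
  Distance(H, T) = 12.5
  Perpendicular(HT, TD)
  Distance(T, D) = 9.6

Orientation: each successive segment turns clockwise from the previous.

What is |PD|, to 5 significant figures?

40.435

P is at the origin; PN runs at 158.2° with length 21.1, so N = (-19.591, 7.8359). ∠PNU = 126.9° gives NU at 105.10° from the x-axis; with |NU| = 23.9, U = (-25.817, 30.911). ∠NUK = 82.3° gives UK at 7.4000° from the x-axis; with |UK| = 24.4, K = (-1.6203, 34.053). ∠UKH = 59.1° gives KH at -113.50° from the x-axis; with |KH| = 10.6, H = (-5.8471, 24.332). The perpendicularity gives HT at right angles to KH, so HT runs at 156.50°; with |HT| = 12.5, T = (-17.310, 29.317). The perpendicularity gives TD at right angles to HT, so TD runs at 66.500°; with |TD| = 9.6, D = (-13.482, 38.121). Then |PD| = |D − P| = 40.435.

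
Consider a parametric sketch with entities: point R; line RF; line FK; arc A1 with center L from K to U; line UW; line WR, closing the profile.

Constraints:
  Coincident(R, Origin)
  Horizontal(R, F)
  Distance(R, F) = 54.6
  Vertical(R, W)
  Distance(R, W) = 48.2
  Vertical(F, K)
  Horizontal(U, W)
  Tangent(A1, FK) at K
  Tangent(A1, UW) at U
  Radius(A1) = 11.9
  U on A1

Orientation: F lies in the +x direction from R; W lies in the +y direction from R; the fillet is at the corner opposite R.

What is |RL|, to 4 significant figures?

56.04

R and W share the same x with |RW| = 48.2 and W on the +y side, so W = (0.000, 48.20). The virtual corner opposite R is at (54.60, 48.20). Tangency of A1 to FK means the radius LK is perpendicular to FK and the tangent condition forces LU to be normal to UW, with radius 11.9, so the center L sits 11.9 in from both sides at L = (42.70, 36.30). Then |RL| = |L − R| = 56.04.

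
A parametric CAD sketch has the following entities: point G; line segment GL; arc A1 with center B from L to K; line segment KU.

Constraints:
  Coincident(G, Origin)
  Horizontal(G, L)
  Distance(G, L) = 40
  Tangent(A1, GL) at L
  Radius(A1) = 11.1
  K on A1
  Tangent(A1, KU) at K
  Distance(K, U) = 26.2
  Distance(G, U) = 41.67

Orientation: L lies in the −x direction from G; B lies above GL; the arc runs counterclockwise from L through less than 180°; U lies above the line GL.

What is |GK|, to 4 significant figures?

30.44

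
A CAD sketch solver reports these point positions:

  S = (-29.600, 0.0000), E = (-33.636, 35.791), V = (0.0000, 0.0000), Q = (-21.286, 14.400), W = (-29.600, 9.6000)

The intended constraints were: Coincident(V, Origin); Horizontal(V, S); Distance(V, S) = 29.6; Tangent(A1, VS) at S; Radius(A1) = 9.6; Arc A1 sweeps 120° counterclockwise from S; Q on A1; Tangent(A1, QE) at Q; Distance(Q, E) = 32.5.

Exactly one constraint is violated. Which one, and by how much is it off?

Distance(Q, E) = 32.5 — off by 7.80.

V = (0.00, 0.00) ✓; V.y = 0.00, S.y = 0.00 ✓; |VS| = 29.60 ✓; ∠(WS, SV) = 90.00° ✓; |WS| = 9.600 ✓; bearing(W→Q) − bearing(W→S) = 120.0° ✓; |WQ| = 9.600 ✓; ∠(WQ, QE) = 90.00° ✓; |QE| = 24.70 ✗.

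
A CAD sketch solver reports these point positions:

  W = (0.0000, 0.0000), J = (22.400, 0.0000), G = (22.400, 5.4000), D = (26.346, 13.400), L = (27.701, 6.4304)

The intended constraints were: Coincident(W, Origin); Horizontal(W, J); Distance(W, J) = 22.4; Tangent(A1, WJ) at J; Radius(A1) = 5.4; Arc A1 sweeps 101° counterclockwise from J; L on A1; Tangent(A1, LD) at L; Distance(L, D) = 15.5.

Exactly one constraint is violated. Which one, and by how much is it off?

Distance(L, D) = 15.5 — off by 8.40.

W = (0.00, 0.00) ✓; W.y = 0.00, J.y = 0.00 ✓; |WJ| = 22.40 ✓; ∠(GJ, JW) = 90.00° ✓; |GJ| = 5.400 ✓; bearing(G→L) − bearing(G→J) = 101.0° ✓; |GL| = 5.400 ✓; ∠(GL, LD) = 90.00° ✓; |LD| = 7.100 ✗.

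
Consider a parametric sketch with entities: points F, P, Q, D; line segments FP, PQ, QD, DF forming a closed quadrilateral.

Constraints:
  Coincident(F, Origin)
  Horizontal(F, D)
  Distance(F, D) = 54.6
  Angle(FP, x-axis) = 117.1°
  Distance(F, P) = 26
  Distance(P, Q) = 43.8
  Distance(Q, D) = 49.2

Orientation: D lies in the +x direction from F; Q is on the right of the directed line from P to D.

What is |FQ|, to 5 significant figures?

17.800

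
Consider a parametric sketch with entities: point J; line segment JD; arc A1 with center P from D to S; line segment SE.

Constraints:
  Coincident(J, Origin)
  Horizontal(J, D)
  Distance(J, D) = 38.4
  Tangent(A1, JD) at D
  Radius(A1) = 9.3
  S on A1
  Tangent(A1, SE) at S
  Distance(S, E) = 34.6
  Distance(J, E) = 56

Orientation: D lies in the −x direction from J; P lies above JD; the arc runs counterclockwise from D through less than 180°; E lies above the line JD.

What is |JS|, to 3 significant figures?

31.0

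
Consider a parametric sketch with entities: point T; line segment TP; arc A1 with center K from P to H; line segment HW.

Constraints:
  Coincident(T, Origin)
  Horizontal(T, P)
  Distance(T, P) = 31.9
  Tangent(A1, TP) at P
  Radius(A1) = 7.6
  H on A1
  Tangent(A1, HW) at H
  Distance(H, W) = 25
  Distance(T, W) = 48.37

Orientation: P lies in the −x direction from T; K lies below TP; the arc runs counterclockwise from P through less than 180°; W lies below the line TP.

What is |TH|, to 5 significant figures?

40.385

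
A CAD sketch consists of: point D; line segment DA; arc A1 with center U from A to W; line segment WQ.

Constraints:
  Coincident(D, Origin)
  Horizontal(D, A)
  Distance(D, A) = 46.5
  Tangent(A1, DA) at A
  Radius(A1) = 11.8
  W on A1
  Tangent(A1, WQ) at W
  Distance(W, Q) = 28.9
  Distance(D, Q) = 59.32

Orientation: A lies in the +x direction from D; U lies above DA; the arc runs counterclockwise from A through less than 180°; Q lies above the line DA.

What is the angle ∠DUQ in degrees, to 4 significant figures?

94.65°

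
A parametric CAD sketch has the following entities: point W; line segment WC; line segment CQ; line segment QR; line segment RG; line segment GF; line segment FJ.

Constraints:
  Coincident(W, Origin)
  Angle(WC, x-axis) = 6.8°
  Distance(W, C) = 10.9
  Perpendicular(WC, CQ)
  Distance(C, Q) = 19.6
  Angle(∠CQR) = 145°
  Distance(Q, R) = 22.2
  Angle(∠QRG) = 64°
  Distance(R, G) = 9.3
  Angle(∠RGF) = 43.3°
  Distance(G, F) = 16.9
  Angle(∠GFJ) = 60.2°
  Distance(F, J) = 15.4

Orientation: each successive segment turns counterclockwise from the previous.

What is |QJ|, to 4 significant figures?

28.48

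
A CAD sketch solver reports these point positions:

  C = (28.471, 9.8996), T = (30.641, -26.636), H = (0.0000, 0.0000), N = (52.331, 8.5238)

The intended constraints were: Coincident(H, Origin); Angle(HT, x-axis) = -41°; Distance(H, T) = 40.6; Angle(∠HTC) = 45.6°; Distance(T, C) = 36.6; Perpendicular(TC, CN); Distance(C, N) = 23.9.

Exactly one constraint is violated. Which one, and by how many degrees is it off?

Perpendicular(TC, CN) — off by 6.70°.

H = (0.00, 0.00) ✓; HT at -41.00° ✓; |HT| = 40.60 ✓; ∠HTC = 45.60° ✓; |TC| = 36.60 ✓; ∠(TC, CN) = 96.70° ✗; |CN| = 23.90 ✓.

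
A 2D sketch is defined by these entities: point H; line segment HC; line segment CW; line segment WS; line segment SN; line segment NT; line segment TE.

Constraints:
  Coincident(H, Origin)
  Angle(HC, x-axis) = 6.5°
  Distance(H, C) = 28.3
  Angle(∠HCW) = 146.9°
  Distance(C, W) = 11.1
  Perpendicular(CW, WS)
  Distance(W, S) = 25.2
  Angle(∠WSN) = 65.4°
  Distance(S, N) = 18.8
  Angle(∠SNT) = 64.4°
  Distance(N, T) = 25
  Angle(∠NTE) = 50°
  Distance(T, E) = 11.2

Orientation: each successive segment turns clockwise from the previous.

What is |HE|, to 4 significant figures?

36.99

∠SNT = 64.4° gives NT at 13.20° from the x-axis; with |NT| = 25.0, T = (39.32, -3.939). ∠NTE = 50.0° gives TE at -116.8° from the x-axis; with |TE| = 11.2, E = (34.27, -13.94). Then |HE| = |E − H| = 36.99.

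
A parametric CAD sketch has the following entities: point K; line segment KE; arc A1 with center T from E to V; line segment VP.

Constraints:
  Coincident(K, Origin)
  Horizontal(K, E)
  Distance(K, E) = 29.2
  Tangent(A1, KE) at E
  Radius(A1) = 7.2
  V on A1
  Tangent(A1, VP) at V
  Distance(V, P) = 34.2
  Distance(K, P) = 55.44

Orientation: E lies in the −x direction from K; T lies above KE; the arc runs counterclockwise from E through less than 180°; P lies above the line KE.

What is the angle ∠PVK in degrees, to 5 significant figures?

139.11°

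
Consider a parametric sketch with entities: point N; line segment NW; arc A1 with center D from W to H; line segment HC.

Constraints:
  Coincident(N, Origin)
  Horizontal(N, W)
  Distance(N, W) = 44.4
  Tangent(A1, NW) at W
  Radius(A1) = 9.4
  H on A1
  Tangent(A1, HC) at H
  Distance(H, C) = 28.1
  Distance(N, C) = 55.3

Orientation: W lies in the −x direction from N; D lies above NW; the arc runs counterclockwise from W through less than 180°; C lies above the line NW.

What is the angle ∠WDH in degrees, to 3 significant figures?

99.1°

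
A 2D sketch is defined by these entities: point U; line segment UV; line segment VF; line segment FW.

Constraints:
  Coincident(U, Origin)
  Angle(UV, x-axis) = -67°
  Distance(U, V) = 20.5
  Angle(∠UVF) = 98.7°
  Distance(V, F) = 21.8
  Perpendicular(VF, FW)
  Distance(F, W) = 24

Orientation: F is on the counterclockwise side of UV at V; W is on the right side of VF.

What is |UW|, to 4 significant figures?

50.79

∠UVF = 98.7°, so VF runs at -67.0° + (180° − 98.7°) = 14.30° from the x-axis; with |VF| = 21.8, F = V + 21.8·(cos 14.30°, sin 14.30°) = (29.13, -13.49). VF ⟂ FW; with |FW| = 24.0 on the right of VF, W = F + 24.0·(0.2470, -0.9690) = (35.06, -36.74). Then |UW| = |W − U| = 50.79.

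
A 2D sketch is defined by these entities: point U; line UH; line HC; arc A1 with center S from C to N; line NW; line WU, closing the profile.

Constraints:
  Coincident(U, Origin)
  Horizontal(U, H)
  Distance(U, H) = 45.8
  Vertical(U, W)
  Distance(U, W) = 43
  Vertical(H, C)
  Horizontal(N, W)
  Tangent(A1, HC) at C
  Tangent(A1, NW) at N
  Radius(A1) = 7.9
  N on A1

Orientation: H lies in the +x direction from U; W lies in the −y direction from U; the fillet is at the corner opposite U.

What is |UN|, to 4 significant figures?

57.32

The virtual corner opposite U is at (45.80, -43.00). Since A1 is tangent to HC there, SC ⟂ HC and the tangent condition forces SN to be normal to NW, with radius 7.9, so the center S sits 7.9 in from both sides at S = (37.90, -35.10). That places the tangent points at C = (45.80, -35.10) on HC and N = (37.90, -43.00) on NW. Then |UN| = |N − U| = 57.32.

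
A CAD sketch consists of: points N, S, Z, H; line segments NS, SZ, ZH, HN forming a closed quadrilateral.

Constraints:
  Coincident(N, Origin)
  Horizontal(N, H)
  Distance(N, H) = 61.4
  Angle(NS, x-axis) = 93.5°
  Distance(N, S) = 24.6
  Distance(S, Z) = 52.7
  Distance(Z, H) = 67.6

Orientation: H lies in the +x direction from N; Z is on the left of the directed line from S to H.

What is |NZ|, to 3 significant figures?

71.6

Checks: |SZ| = 52.70 ✓; |ZH| = 67.60 ✓.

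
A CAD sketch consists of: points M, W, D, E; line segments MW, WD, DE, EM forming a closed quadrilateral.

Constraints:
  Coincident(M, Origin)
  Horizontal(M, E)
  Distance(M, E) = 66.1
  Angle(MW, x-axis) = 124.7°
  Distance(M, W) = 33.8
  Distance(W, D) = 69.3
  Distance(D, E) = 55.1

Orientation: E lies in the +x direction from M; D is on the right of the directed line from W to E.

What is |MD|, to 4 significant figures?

35.50

Checks: |ME| = 66.10 ✓; |MW| = 33.80 ✓; |WD| = 69.30 ✓; |DE| = 55.10 ✓.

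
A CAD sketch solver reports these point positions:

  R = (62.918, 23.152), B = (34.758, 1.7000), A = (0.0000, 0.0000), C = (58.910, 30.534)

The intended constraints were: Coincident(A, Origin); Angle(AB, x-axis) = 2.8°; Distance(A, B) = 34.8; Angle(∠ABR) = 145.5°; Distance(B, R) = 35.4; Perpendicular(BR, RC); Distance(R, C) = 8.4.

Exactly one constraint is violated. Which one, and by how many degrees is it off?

Perpendicular(BR, RC) — off by 8.80°.

A = (0.00, 0.00) ✓; AB at 2.800° ✓; |AB| = 34.80 ✓; ∠ABR = 145.5° ✓; |BR| = 35.40 ✓; ∠(BR, RC) = 81.20° ✗; |RC| = 8.400 ✓.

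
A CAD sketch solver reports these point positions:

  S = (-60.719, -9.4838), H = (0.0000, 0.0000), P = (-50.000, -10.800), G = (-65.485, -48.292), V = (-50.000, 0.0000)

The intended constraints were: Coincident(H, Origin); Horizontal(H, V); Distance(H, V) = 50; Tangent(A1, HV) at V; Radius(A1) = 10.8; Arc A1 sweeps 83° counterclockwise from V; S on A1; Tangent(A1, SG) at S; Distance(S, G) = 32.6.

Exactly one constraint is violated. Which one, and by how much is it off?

Distance(S, G) = 32.6 — off by 6.50.

H = (0.00, 0.00) ✓; H.y = 0.00, V.y = 0.00 ✓; |HV| = 50.00 ✓; ∠(PV, VH) = 90.00° ✓; |PV| = 10.80 ✓; bearing(P→S) − bearing(P→V) = 83.00° ✓; |PS| = 10.80 ✓; ∠(PS, SG) = 90.00° ✓; |SG| = 39.10 ✗.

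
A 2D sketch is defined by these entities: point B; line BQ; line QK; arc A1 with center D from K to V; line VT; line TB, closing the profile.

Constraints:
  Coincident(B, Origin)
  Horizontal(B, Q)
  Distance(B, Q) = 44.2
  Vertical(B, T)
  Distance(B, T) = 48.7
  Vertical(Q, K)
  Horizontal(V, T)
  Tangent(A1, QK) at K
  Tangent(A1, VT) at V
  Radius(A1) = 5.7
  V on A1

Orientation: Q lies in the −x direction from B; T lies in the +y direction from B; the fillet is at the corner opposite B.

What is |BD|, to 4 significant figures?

57.72

BT is vertical with |BT| = 48.7 and T on the +y side, so T = (0.000, 48.70). The virtual corner opposite B is at (-44.20, 48.70). The tangent condition forces DK to be normal to QK and since A1 is tangent to VT there, DV ⟂ VT, with radius 5.7, so the center D sits 5.7 in from both sides at D = (-38.50, 43.00). Then |BD| = |D − B| = 57.72.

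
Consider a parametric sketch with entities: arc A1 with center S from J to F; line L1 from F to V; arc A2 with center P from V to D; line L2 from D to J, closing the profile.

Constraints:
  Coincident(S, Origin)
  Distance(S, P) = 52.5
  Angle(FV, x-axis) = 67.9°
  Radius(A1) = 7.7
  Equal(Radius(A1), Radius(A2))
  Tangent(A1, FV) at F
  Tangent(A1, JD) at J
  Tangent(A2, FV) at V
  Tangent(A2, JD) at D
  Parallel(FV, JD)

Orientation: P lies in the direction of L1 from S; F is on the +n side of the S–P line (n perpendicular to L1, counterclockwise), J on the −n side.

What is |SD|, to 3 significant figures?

53.1

Tangency of A1 to both parallel lines with radius 7.7 puts F and J at S ± 7.7·n: F = (-7.13, 2.90), J = (7.13, -2.90). Equal radii place V and D the same way about P: V = P + 7.7·n = (12.6, 51.5), D = P − 7.7·n = (26.9, 45.7). Then |SD| = |D − S| = 53.1.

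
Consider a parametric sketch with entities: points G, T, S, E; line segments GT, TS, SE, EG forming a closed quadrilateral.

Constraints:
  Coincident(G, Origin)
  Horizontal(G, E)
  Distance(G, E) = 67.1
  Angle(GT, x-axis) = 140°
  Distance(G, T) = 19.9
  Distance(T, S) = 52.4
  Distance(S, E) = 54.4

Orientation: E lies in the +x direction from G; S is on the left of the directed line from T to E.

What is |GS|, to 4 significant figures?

49.54

G is at the origin; G and E share the same y with |GE| = 67.1 and E in +x, so E = (67.1, 0). GT runs at 140.0° with |GT| = 19.9, so T = (-15.24, 12.79). S is determined by |TS| = 52.4 and |SE| = 54.4 together: it lies at the intersection of circle(T, 52.4) and circle(E, 54.4). With |TE| = 83.33, the foot of the radical line on TE is 40.38 from T and the perpendicular offset is √(52.4² − 40.38²) = 33.39. Taking the left-of-TE solution: S = (29.79, 39.59).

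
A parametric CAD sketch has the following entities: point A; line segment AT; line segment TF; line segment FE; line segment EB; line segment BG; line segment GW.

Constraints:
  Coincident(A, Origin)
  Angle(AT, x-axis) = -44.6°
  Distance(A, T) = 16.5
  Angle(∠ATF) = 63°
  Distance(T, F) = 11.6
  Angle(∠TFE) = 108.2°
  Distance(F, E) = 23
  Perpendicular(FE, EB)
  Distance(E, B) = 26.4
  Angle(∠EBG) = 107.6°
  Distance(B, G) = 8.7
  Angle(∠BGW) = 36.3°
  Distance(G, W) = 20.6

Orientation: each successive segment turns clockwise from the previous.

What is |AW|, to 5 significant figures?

14.687

A is at the origin; AT runs at -44.6° with length 16.5, so T = (11.748, -11.586). ∠ATF = 63.0° gives TF at -161.60° from the x-axis; with |TF| = 11.6, F = (0.74147, -15.247). ∠TFE = 108.2° gives FE at 126.60° from the x-axis; with |FE| = 23.0, E = (-12.972, 3.2177). The perpendicularity gives EB at right angles to FE, so EB runs at 36.600°; with |EB| = 26.4, B = (8.2227, 18.958). ∠EBG = 107.6° gives BG at -35.800° from the x-axis; with |BG| = 8.7, G = (15.279, 13.869). ∠BGW = 36.3° gives GW at -179.50° from the x-axis; with |GW| = 20.6, W = (-5.3203, 13.689). Then |AW| = |W − A| = 14.687.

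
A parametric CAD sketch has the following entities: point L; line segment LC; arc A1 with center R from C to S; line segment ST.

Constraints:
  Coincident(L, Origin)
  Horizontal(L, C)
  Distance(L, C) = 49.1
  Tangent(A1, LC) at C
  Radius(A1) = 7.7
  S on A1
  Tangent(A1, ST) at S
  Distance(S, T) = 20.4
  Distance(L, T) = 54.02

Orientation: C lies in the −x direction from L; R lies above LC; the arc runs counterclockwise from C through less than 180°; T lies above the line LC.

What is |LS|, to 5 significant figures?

42.544

Checks: ∠(RC, CL) = 90.00° ✓; |RS| = 7.700 ✓; ∠(RS, ST) = 90.00° ✓; |ST| = 20.40 ✓; |LT| = 54.02 ✓.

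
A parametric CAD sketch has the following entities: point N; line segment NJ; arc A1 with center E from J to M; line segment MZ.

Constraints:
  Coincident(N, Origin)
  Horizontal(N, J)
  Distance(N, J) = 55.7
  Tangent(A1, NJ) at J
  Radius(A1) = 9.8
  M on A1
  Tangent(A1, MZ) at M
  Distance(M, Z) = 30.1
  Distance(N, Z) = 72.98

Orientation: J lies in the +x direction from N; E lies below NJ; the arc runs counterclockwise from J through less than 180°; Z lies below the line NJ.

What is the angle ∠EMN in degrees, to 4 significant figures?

136.8°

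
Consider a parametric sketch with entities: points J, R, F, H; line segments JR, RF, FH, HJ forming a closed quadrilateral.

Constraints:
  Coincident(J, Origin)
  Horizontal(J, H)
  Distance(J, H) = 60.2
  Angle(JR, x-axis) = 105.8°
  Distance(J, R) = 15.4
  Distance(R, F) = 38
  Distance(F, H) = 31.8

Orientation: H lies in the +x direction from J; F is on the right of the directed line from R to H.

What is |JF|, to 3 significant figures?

29.0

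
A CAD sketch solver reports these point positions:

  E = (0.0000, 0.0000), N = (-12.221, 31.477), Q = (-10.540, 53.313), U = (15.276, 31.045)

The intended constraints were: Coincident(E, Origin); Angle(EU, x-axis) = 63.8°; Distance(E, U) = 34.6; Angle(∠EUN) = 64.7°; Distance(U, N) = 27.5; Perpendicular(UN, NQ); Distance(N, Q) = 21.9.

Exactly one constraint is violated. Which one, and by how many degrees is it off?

Perpendicular(UN, NQ) — off by 3.50°.

E = (0.00, 0.00) ✓; EU at 63.80° ✓; |EU| = 34.60 ✓; ∠EUN = 64.70° ✓; |UN| = 27.50 ✓; ∠(UN, NQ) = 93.50° ✗; |NQ| = 21.90 ✓.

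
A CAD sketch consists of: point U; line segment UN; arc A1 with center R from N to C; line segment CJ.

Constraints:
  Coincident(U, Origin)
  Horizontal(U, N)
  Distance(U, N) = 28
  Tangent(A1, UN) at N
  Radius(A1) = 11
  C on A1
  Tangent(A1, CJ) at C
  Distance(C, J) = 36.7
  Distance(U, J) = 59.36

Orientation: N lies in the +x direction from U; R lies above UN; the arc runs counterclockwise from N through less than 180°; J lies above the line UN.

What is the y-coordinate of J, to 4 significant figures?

48.89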